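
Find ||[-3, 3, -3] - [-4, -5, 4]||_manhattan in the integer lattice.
16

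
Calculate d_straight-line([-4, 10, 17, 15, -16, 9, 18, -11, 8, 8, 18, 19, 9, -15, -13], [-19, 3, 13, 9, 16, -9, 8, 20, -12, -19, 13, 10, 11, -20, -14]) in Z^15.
63.2456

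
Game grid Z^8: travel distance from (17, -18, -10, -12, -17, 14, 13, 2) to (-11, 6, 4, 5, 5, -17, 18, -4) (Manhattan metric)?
147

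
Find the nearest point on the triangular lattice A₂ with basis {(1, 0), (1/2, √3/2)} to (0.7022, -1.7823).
(1, -1.732)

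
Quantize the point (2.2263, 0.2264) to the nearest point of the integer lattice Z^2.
(2, 0)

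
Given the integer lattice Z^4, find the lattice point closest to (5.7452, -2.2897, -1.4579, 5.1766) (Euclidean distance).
(6, -2, -1, 5)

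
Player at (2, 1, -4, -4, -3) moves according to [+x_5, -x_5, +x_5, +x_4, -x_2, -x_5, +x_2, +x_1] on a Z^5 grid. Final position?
(3, 1, -4, -3, -3)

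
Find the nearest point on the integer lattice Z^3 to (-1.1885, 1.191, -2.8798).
(-1, 1, -3)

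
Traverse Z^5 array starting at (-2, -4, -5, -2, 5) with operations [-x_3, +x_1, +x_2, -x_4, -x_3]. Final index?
(-1, -3, -7, -3, 5)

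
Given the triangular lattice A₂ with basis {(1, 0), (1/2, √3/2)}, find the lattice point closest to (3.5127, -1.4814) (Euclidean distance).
(4, -1.732)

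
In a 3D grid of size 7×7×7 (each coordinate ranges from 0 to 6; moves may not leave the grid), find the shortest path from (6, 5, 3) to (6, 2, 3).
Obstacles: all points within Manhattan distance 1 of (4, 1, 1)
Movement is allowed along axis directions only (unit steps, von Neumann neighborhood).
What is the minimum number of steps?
3
(one shortest path: (6, 5, 3) → (6, 4, 3) → (6, 3, 3) → (6, 2, 3))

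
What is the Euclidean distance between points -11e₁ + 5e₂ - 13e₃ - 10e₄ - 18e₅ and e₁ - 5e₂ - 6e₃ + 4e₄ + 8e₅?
34.1321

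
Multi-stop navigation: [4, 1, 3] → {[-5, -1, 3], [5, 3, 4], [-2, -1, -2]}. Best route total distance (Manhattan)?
27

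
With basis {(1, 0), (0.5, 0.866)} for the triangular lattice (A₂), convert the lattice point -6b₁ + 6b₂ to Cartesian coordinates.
(-3, 5.196)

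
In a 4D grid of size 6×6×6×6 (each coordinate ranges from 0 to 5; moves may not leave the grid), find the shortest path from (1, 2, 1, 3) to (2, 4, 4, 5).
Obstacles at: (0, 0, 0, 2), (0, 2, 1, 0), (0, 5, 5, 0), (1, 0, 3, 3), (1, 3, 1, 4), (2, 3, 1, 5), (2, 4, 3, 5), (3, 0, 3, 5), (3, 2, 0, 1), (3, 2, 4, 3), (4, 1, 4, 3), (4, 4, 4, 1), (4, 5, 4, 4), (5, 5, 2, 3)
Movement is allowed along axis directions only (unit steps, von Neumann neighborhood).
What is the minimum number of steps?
8
(one shortest path: (1, 2, 1, 3) → (2, 2, 1, 3) → (2, 3, 1, 3) → (2, 4, 1, 3) → (2, 4, 2, 3) → (2, 4, 3, 3) → (2, 4, 4, 3) → (2, 4, 4, 4) → (2, 4, 4, 5))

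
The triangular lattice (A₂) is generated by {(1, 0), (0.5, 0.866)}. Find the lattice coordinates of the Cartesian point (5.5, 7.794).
b₁ + 9b₂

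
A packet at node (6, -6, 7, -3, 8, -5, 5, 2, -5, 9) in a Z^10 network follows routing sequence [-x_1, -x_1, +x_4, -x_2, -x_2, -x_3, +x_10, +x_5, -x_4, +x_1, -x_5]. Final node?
(5, -8, 6, -3, 8, -5, 5, 2, -5, 10)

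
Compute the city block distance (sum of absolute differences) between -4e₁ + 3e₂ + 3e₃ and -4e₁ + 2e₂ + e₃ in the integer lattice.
3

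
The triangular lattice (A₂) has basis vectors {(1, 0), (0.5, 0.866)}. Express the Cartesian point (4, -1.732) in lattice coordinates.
5b₁ - 2b₂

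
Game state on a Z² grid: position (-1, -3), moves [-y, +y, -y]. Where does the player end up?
(-1, -4)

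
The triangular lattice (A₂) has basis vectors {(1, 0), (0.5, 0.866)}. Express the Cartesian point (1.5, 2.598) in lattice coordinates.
3b₂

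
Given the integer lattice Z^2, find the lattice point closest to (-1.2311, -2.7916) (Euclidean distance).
(-1, -3)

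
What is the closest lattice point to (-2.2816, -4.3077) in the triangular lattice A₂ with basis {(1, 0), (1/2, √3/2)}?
(-2.5, -4.33)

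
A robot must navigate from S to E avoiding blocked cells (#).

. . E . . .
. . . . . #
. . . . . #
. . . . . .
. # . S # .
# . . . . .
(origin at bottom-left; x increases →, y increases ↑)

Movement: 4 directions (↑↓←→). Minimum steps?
5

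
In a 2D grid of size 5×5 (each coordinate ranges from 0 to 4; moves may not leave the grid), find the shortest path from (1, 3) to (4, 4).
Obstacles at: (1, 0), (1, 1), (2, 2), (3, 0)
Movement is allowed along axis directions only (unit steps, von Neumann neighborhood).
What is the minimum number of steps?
4
(one shortest path: (1, 3) → (2, 3) → (3, 3) → (4, 3) → (4, 4))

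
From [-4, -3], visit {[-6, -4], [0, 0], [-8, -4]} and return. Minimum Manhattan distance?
24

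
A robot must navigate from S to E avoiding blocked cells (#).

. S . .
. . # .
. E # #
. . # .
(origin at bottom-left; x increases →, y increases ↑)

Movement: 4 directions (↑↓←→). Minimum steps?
2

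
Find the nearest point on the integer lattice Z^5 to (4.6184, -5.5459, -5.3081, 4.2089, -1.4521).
(5, -6, -5, 4, -1)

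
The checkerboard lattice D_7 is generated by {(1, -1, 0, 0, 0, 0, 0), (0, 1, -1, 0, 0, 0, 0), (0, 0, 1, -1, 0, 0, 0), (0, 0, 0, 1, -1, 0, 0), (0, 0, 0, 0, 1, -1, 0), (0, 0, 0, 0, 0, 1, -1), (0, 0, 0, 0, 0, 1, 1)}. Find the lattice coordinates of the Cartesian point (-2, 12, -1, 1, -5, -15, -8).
-2b₁ + 10b₂ + 9b₃ + 10b₄ + 5b₅ - b₆ - 9b₇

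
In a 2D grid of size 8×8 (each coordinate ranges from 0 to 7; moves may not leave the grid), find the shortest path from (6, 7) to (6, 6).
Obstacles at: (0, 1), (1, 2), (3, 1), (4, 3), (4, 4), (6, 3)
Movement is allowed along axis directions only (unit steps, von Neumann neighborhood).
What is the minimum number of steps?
1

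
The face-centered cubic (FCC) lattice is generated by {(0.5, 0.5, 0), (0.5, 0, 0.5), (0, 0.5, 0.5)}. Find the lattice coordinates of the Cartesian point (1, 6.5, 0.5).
7b₁ - 5b₂ + 6b₃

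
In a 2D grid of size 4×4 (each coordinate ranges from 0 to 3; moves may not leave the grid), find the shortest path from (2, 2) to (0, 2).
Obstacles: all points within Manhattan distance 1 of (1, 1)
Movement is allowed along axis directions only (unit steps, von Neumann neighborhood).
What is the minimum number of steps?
4
(one shortest path: (2, 2) → (2, 3) → (1, 3) → (0, 3) → (0, 2))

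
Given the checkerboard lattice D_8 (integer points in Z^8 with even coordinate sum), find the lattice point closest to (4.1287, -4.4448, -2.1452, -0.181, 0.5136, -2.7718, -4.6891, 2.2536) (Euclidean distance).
(4, -4, -2, 0, 0, -3, -5, 2)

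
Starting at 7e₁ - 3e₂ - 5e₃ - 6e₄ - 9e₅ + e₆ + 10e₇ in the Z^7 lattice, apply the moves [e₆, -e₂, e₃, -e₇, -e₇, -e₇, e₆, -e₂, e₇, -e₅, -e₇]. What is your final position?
(7, -5, -4, -6, -10, 3, 7)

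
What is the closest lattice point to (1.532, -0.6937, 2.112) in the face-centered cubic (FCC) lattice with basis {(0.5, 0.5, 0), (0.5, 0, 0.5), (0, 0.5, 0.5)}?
(1.5, -0.5, 2)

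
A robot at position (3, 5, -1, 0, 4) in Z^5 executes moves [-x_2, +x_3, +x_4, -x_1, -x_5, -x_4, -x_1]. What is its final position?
(1, 4, 0, 0, 3)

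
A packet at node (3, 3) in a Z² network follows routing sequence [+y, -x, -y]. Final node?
(2, 3)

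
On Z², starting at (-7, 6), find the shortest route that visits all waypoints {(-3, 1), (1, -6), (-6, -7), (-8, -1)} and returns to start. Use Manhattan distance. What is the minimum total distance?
44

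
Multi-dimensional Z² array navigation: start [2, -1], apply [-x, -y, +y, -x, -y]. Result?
(0, -2)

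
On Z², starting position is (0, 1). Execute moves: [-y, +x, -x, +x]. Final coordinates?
(1, 0)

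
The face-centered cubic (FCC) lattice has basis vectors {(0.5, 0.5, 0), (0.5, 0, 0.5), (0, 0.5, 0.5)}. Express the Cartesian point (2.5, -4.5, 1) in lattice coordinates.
-3b₁ + 8b₂ - 6b₃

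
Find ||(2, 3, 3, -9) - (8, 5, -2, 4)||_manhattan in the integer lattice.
26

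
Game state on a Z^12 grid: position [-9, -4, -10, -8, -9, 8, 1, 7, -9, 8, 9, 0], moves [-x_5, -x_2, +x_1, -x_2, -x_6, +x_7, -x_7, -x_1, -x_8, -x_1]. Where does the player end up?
(-10, -6, -10, -8, -10, 7, 1, 6, -9, 8, 9, 0)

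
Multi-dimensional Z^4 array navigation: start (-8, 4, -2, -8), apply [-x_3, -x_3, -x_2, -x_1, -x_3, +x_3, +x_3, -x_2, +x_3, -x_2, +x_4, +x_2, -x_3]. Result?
(-9, 2, -3, -7)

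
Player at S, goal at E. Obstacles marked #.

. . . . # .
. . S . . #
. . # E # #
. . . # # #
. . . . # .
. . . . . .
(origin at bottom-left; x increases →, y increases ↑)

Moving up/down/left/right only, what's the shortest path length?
2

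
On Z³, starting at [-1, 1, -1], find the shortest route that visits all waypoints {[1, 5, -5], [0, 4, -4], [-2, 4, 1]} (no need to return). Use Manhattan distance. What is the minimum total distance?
16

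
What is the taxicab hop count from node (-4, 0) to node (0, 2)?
6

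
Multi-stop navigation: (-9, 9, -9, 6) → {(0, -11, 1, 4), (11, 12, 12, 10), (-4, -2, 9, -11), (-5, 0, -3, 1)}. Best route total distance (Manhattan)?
136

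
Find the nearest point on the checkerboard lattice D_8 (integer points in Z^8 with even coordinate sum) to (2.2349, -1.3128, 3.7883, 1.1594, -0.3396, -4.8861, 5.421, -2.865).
(2, -1, 4, 1, 0, -5, 6, -3)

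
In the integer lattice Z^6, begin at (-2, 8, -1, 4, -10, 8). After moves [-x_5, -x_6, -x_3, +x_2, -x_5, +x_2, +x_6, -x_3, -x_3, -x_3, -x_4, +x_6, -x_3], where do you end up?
(-2, 10, -6, 3, -12, 9)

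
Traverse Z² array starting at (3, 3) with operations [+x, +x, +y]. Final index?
(5, 4)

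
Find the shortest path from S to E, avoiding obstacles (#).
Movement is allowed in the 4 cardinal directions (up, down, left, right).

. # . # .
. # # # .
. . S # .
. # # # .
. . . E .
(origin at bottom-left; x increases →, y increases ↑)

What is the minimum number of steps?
7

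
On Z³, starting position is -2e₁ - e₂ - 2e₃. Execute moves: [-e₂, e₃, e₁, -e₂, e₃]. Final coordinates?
(-1, -3, 0)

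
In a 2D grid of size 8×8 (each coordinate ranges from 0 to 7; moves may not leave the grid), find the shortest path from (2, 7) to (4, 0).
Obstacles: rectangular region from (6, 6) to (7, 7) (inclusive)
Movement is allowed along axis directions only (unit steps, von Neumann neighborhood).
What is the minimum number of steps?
9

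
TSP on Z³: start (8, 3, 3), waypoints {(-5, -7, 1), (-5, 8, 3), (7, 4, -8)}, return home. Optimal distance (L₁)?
80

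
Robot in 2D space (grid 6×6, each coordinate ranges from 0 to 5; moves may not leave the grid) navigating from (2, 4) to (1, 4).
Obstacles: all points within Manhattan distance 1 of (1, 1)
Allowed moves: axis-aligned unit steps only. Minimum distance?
1
(one shortest path: (2, 4) → (1, 4))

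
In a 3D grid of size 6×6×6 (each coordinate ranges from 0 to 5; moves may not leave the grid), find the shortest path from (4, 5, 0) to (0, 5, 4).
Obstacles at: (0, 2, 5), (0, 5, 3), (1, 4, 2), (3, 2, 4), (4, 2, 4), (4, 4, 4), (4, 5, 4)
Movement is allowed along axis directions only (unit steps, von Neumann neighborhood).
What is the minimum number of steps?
8
(one shortest path: (4, 5, 0) → (3, 5, 0) → (2, 5, 0) → (1, 5, 0) → (1, 5, 1) → (1, 5, 2) → (1, 5, 3) → (1, 5, 4) → (0, 5, 4))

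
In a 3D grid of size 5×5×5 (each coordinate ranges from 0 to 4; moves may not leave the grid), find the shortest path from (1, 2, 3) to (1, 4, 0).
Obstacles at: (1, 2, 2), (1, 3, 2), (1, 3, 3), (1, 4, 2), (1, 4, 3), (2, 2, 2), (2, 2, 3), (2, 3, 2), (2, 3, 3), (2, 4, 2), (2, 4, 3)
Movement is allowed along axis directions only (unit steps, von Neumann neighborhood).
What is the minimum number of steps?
7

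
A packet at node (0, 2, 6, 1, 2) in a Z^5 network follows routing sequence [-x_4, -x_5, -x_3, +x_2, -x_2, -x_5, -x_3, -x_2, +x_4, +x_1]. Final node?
(1, 1, 4, 1, 0)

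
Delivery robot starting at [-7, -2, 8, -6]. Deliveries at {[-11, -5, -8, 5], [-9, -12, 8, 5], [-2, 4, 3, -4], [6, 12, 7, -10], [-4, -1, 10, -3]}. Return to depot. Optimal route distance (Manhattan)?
154
(one optimal route: (-7, -2, 8, -6) → (-9, -12, 8, 5) → (-11, -5, -8, 5) → (-2, 4, 3, -4) → (6, 12, 7, -10) → (-4, -1, 10, -3) → (-7, -2, 8, -6))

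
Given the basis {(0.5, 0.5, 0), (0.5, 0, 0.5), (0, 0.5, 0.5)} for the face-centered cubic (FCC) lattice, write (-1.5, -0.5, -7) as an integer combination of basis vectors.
5b₁ - 8b₂ - 6b₃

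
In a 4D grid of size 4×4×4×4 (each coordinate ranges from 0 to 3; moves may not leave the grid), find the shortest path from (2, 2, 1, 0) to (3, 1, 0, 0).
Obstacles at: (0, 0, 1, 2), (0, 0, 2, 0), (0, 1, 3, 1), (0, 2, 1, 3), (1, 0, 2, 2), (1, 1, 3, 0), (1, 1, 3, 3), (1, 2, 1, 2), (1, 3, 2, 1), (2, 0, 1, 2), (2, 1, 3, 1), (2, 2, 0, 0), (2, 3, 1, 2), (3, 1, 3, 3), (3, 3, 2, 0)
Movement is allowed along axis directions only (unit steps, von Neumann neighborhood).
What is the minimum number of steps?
3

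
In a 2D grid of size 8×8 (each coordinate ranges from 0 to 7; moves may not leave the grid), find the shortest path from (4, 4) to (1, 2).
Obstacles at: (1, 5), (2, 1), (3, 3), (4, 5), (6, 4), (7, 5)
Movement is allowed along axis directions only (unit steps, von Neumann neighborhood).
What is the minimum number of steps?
5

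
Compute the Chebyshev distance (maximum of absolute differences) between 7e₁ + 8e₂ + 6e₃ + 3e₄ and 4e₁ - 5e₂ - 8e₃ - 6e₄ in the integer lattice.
14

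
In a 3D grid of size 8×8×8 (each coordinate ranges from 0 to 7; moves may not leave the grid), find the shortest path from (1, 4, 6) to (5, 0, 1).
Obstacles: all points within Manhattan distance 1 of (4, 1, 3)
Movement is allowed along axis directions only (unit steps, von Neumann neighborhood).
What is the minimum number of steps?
13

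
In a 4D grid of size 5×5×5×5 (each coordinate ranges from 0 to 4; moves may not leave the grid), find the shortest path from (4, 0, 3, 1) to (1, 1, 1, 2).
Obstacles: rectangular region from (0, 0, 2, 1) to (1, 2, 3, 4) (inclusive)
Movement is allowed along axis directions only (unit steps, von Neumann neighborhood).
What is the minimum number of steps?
7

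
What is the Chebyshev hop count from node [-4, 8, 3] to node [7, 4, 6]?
11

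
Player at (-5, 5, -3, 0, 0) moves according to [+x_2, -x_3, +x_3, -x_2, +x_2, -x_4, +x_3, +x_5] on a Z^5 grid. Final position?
(-5, 6, -2, -1, 1)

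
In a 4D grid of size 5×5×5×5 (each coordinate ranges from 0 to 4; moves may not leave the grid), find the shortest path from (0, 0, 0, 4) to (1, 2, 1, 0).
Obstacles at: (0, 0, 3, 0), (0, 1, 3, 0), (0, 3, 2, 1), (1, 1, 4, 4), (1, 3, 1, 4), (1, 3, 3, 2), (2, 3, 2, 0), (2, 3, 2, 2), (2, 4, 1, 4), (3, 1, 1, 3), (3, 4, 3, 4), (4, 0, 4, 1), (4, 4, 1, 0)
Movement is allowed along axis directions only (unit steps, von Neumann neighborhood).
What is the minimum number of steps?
8
(one shortest path: (0, 0, 0, 4) → (1, 0, 0, 4) → (1, 1, 0, 4) → (1, 2, 0, 4) → (1, 2, 1, 4) → (1, 2, 1, 3) → (1, 2, 1, 2) → (1, 2, 1, 1) → (1, 2, 1, 0))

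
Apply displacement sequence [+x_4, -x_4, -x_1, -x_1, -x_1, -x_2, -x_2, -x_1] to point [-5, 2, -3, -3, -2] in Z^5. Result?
(-9, 0, -3, -3, -2)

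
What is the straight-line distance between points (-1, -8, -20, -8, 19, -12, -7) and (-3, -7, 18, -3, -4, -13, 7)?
46.9042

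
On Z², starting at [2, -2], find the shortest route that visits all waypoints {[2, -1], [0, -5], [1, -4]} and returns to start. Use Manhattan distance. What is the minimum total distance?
12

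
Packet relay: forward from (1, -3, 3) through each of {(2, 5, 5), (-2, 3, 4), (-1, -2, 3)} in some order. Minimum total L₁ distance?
17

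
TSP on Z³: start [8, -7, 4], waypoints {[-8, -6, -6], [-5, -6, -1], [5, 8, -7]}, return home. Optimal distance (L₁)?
84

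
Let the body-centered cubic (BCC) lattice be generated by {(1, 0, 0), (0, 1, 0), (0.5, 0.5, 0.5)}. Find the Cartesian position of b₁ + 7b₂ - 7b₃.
(-2.5, 3.5, -3.5)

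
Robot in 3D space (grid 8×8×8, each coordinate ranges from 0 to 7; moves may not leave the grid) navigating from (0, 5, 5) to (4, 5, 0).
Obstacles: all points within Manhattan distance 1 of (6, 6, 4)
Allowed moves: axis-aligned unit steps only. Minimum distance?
9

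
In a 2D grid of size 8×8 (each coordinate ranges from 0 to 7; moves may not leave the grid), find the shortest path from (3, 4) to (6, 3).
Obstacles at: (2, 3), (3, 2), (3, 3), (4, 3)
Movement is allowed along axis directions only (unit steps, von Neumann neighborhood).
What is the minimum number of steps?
4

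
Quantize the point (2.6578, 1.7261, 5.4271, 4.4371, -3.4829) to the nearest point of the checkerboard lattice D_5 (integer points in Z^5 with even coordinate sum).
(3, 2, 5, 4, -4)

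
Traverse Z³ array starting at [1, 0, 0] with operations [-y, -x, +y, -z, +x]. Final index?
(1, 0, -1)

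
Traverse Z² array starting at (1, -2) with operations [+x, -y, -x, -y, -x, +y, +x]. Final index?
(1, -3)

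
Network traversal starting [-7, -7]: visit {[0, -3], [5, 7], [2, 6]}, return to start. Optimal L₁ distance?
52
(one optimal route: (-7, -7) → (0, -3) → (5, 7) → (2, 6) → (-7, -7))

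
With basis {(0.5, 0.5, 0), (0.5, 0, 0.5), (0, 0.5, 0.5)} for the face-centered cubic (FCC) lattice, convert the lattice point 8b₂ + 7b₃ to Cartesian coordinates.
(4, 3.5, 7.5)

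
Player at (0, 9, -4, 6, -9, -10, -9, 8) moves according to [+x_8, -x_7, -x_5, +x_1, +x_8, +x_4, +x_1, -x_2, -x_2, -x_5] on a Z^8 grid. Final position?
(2, 7, -4, 7, -11, -10, -10, 10)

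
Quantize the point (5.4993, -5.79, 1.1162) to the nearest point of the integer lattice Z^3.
(5, -6, 1)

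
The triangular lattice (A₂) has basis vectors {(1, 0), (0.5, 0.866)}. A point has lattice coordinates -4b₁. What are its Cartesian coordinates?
(-4, 0)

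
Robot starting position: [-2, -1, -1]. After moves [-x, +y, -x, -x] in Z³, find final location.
(-5, 0, -1)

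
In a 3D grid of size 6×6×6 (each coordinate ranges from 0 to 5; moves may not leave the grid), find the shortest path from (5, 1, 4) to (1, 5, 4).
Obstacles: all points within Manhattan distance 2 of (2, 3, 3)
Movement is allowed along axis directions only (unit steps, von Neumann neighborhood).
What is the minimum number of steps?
8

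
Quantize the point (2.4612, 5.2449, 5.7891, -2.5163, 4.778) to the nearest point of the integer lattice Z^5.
(2, 5, 6, -3, 5)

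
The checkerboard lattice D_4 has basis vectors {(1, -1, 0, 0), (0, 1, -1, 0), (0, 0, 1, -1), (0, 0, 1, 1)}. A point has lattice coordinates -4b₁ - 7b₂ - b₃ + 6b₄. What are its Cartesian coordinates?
(-4, -3, 12, 7)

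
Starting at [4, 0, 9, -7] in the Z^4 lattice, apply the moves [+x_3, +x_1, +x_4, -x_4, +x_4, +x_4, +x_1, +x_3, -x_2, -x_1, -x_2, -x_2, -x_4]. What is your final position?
(5, -3, 11, -6)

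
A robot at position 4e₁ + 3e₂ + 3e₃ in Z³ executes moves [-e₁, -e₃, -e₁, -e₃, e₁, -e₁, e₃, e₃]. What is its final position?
(2, 3, 3)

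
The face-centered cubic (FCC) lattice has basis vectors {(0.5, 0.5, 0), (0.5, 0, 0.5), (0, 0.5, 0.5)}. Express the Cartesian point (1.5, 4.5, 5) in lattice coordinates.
b₁ + 2b₂ + 8b₃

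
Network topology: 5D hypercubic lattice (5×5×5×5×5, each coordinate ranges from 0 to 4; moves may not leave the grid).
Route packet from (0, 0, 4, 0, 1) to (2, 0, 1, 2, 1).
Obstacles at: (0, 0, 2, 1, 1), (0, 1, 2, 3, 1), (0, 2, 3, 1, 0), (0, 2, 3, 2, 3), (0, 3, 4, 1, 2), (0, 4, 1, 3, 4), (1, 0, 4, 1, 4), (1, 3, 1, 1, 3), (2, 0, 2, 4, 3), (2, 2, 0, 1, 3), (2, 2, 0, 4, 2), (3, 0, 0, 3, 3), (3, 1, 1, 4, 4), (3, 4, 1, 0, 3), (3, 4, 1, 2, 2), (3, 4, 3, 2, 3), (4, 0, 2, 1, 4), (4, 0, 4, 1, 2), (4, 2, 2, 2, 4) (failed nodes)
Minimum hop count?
7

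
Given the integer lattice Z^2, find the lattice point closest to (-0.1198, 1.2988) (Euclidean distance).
(0, 1)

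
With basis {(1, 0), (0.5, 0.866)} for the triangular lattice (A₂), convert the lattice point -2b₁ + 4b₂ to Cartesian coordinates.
(0, 3.464)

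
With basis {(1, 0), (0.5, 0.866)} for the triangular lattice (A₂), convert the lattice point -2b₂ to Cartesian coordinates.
(-1, -1.732)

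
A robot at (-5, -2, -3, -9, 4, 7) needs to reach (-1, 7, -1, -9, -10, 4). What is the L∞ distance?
14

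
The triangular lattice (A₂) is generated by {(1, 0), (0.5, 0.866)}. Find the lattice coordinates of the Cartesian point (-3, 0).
-3b₁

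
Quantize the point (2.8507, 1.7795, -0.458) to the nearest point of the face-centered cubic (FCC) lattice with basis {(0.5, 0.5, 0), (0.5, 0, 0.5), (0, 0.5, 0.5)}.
(3, 1.5, -0.5)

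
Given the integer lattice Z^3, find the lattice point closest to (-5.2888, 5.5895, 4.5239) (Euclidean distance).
(-5, 6, 5)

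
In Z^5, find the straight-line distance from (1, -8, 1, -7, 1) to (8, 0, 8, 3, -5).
17.2627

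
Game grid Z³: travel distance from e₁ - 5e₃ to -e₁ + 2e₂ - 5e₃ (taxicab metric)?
4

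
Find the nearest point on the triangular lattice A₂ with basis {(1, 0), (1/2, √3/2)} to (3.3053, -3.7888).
(3, -3.464)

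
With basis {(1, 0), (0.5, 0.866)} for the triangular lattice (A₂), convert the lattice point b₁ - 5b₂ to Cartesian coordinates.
(-1.5, -4.33)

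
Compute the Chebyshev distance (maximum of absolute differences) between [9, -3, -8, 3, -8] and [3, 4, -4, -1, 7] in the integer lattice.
15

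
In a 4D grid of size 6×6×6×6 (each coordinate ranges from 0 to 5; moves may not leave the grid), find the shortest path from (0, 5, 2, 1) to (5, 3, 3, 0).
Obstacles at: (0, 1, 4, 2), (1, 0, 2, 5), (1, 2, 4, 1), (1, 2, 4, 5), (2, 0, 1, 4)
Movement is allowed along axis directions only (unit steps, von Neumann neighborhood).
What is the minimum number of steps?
9
(one shortest path: (0, 5, 2, 1) → (1, 5, 2, 1) → (2, 5, 2, 1) → (3, 5, 2, 1) → (4, 5, 2, 1) → (5, 5, 2, 1) → (5, 4, 2, 1) → (5, 3, 2, 1) → (5, 3, 3, 1) → (5, 3, 3, 0))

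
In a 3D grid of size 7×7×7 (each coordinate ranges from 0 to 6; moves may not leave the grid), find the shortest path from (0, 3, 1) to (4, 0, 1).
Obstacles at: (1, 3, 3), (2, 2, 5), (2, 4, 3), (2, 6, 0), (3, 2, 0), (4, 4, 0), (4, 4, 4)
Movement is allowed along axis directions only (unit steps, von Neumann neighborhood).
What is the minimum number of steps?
7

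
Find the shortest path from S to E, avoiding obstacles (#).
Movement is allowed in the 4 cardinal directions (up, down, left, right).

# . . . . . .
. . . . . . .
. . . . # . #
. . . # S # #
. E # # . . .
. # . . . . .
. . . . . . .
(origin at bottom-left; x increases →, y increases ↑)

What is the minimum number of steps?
10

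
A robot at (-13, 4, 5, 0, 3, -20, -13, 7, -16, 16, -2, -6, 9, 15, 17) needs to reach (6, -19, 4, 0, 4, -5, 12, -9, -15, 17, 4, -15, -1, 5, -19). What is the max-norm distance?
36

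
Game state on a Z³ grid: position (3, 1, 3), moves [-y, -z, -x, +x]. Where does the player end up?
(3, 0, 2)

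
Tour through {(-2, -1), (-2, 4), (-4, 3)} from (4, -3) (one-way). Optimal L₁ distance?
16
(one optimal route: (4, -3) → (-2, -1) → (-2, 4) → (-4, 3))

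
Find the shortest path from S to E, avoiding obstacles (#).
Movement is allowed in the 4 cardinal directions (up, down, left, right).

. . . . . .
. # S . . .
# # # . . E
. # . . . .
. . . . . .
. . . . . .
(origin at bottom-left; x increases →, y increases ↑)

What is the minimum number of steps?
4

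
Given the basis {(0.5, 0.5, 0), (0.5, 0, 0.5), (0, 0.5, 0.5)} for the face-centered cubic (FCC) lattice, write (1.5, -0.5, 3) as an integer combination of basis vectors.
-2b₁ + 5b₂ + b₃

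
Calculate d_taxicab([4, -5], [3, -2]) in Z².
4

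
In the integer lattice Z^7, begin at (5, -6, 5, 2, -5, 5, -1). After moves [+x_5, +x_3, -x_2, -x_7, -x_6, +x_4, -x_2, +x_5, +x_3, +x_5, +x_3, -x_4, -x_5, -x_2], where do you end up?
(5, -9, 8, 2, -3, 4, -2)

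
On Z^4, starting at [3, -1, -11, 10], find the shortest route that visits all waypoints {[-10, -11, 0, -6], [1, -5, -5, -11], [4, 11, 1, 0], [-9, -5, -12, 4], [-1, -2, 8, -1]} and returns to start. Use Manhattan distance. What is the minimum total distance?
168
(one optimal route: (3, -1, -11, 10) → (4, 11, 1, 0) → (-1, -2, 8, -1) → (1, -5, -5, -11) → (-10, -11, 0, -6) → (-9, -5, -12, 4) → (3, -1, -11, 10))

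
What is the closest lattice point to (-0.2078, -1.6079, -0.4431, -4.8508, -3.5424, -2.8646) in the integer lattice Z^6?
(0, -2, 0, -5, -4, -3)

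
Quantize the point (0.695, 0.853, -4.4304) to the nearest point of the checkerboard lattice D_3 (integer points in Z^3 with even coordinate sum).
(1, 1, -4)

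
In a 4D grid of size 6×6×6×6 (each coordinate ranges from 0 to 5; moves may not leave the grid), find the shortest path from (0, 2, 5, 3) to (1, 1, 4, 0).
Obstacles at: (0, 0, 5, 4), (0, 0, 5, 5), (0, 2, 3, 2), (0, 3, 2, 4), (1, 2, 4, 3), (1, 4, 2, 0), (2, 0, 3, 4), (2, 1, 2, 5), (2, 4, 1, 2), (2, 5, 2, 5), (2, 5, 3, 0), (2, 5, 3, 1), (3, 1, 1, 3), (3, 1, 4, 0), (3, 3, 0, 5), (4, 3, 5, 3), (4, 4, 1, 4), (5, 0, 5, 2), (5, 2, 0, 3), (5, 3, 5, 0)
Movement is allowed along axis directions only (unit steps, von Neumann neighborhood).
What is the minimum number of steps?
6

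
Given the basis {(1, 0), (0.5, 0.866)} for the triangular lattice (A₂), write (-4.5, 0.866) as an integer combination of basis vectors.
-5b₁ + b₂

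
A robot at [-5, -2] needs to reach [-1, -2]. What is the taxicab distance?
4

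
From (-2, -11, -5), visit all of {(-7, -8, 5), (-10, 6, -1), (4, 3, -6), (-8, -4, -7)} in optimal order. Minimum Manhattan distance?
75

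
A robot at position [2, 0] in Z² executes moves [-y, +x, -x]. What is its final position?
(2, -1)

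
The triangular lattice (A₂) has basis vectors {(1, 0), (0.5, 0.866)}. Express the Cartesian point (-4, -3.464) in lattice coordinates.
-2b₁ - 4b₂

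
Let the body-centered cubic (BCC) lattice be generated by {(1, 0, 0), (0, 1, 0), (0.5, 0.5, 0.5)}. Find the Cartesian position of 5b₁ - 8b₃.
(1, -4, -4)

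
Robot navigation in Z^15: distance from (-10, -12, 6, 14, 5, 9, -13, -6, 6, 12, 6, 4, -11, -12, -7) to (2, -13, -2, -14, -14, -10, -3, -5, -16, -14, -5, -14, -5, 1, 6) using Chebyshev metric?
28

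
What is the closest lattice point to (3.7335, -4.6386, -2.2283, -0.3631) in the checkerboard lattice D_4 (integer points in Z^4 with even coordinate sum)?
(4, -5, -2, -1)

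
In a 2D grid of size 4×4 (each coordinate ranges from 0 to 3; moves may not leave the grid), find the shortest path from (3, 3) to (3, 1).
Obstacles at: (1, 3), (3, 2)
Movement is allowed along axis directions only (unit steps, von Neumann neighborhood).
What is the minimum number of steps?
4
(one shortest path: (3, 3) → (2, 3) → (2, 2) → (2, 1) → (3, 1))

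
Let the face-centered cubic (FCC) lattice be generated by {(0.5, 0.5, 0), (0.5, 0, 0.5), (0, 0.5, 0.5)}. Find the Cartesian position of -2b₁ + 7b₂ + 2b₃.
(2.5, 0, 4.5)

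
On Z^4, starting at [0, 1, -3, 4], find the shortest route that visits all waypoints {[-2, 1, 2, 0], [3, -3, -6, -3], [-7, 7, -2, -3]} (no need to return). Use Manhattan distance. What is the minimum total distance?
53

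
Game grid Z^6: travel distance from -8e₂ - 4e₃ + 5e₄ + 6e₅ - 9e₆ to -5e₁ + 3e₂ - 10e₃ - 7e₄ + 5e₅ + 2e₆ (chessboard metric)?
12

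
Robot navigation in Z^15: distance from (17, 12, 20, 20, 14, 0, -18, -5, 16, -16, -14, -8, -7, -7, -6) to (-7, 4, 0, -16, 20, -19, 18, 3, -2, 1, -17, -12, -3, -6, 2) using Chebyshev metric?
36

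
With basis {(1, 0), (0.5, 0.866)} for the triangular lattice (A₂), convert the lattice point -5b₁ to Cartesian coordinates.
(-5, 0)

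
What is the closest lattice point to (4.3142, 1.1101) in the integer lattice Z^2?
(4, 1)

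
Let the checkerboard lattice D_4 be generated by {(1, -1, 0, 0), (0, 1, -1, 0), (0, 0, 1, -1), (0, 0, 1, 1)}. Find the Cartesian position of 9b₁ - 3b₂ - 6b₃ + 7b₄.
(9, -12, 4, 13)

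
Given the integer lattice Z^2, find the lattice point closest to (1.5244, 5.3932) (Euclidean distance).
(2, 5)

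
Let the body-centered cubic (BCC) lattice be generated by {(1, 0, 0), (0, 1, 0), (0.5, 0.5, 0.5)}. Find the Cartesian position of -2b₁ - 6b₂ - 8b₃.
(-6, -10, -4)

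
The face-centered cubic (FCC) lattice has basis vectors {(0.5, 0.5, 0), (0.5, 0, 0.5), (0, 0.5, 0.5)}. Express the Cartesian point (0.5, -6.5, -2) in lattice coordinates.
-4b₁ + 5b₂ - 9b₃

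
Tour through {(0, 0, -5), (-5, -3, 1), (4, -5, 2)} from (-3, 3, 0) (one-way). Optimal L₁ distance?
37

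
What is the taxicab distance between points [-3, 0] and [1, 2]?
6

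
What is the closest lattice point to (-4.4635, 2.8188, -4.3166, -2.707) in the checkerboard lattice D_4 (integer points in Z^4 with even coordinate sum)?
(-4, 3, -4, -3)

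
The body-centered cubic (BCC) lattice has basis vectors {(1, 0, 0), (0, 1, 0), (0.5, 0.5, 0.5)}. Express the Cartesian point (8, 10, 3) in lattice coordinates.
5b₁ + 7b₂ + 6b₃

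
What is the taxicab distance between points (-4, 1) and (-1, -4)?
8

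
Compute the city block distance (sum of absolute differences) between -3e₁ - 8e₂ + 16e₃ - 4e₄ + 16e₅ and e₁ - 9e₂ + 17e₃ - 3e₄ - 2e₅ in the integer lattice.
25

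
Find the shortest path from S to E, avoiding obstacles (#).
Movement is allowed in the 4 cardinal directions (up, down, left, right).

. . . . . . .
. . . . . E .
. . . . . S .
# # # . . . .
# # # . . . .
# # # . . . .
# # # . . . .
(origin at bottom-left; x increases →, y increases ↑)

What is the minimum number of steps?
1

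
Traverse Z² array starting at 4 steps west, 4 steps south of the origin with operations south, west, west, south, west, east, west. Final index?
(-7, -6)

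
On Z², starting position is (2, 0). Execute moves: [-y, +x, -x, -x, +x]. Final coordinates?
(2, -1)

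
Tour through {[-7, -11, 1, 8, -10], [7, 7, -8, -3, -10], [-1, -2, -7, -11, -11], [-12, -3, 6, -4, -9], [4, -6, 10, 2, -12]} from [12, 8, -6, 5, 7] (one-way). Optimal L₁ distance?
158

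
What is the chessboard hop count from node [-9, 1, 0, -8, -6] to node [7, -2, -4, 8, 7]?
16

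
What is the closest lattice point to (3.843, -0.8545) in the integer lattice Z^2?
(4, -1)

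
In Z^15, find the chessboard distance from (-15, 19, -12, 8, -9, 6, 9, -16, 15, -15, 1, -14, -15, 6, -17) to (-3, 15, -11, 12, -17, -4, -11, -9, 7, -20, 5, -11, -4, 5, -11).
20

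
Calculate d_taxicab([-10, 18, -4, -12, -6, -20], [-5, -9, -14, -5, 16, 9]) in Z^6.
100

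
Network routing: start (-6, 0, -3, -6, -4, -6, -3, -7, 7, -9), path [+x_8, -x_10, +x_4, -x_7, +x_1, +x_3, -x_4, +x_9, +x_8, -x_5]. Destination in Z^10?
(-5, 0, -2, -6, -5, -6, -4, -5, 8, -10)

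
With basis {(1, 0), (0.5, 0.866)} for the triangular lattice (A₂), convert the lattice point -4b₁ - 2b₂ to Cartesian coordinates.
(-5, -1.732)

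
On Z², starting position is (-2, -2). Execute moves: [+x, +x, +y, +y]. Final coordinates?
(0, 0)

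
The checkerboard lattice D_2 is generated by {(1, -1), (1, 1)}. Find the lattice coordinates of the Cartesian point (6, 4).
b₁ + 5b₂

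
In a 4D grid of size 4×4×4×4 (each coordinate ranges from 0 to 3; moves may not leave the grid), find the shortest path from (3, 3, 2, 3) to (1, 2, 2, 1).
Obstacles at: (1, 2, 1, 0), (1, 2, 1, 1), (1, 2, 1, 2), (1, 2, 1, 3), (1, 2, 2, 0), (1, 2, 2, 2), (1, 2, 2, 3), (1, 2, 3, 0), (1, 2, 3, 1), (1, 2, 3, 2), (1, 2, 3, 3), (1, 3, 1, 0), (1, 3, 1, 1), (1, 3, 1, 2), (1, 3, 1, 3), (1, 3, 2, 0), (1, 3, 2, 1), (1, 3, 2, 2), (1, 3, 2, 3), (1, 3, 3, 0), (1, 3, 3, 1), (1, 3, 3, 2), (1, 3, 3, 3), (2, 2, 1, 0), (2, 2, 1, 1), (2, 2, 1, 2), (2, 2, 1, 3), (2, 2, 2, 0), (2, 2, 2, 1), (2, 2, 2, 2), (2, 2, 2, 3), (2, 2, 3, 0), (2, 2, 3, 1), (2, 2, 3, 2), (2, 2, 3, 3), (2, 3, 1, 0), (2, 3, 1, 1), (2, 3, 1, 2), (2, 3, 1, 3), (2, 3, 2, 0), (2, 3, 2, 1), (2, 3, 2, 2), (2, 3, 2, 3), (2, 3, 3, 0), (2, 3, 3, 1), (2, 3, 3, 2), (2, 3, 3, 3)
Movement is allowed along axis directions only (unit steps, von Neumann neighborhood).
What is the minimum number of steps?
7
(one shortest path: (3, 3, 2, 3) → (3, 2, 2, 3) → (3, 1, 2, 3) → (2, 1, 2, 3) → (1, 1, 2, 3) → (1, 1, 2, 2) → (1, 1, 2, 1) → (1, 2, 2, 1))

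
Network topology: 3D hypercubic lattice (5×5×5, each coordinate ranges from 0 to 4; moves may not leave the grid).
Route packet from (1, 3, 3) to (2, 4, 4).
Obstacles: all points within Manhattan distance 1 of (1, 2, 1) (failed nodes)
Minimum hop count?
3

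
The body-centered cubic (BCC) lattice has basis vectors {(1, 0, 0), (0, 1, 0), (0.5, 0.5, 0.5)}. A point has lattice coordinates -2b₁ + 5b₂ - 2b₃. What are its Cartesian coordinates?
(-3, 4, -1)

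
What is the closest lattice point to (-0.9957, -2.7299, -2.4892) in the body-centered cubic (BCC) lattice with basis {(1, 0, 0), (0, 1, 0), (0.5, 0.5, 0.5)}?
(-0.5, -2.5, -2.5)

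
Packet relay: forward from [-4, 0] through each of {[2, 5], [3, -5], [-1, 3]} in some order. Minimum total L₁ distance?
22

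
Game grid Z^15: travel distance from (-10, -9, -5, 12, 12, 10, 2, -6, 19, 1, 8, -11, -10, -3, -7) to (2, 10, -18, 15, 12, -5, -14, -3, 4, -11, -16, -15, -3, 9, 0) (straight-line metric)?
48.7442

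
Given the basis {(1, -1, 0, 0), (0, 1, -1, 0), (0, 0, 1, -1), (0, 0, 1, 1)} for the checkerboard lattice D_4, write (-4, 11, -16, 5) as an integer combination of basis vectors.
-4b₁ + 7b₂ - 7b₃ - 2b₄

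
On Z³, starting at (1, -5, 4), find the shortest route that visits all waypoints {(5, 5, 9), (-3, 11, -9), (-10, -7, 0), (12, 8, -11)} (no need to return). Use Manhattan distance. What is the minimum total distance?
101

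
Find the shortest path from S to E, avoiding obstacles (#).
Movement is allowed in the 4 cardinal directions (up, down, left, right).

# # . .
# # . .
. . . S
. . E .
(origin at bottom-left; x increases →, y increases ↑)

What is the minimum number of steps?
2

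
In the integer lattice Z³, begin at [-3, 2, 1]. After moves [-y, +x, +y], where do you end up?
(-2, 2, 1)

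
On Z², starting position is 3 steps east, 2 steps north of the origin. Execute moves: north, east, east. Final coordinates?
(5, 3)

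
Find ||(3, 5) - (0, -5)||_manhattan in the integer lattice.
13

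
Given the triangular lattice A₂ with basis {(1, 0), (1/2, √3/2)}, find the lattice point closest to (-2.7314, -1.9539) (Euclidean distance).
(-3, -1.732)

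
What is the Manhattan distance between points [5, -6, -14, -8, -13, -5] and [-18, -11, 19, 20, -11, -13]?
99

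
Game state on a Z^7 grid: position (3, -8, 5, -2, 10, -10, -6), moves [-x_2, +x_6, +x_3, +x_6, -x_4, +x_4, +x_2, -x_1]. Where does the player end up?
(2, -8, 6, -2, 10, -8, -6)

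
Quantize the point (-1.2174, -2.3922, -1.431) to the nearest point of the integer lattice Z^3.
(-1, -2, -1)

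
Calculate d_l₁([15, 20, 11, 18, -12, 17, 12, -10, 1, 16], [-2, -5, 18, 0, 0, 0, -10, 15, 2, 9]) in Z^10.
151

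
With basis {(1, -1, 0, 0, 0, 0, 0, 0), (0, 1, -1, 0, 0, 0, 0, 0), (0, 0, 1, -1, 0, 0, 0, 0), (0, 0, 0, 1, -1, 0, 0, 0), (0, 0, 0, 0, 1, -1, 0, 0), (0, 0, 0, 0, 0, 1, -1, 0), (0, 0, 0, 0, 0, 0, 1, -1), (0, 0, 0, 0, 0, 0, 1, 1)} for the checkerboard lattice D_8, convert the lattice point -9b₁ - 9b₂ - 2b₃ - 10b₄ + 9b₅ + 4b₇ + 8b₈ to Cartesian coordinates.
(-9, 0, 7, -8, 19, -9, 12, 4)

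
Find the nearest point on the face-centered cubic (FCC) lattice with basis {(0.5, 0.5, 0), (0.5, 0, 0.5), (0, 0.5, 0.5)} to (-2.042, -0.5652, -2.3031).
(-2, -0.5, -2.5)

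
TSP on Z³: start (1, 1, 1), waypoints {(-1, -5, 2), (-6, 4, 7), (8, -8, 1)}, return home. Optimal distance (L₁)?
64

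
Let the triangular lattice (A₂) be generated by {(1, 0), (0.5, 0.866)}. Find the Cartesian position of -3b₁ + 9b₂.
(1.5, 7.794)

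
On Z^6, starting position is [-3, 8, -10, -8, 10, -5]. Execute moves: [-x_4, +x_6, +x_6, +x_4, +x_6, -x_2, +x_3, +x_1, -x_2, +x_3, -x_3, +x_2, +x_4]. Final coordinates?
(-2, 7, -9, -7, 10, -2)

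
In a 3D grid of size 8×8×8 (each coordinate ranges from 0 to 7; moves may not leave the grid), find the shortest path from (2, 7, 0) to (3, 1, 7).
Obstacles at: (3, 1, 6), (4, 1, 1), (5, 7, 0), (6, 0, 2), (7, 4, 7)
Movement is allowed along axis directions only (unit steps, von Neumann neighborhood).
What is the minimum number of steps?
14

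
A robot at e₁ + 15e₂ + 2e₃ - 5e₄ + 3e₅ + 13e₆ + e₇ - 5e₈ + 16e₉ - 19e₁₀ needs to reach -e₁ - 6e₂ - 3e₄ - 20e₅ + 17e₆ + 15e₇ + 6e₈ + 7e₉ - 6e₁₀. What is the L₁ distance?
101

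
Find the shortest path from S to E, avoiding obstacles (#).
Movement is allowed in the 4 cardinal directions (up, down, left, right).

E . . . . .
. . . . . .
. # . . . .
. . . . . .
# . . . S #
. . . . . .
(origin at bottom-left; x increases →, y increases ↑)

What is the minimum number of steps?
8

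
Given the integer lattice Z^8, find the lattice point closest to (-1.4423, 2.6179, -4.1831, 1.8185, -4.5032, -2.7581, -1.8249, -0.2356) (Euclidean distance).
(-1, 3, -4, 2, -5, -3, -2, 0)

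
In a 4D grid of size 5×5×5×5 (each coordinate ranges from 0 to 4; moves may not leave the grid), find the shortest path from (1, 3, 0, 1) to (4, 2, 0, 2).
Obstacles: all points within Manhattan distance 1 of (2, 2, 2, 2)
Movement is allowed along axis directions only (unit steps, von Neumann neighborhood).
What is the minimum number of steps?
5
(one shortest path: (1, 3, 0, 1) → (2, 3, 0, 1) → (3, 3, 0, 1) → (4, 3, 0, 1) → (4, 2, 0, 1) → (4, 2, 0, 2))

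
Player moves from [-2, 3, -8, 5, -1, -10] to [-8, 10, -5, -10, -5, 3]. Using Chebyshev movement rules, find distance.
15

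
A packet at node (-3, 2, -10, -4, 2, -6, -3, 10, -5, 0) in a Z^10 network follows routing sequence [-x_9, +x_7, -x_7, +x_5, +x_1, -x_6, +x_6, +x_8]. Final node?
(-2, 2, -10, -4, 3, -6, -3, 11, -6, 0)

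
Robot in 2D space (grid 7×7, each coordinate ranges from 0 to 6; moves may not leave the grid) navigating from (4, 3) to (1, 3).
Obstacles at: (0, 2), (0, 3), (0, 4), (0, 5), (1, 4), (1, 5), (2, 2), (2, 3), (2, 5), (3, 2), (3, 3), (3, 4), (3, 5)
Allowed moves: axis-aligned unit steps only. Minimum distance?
7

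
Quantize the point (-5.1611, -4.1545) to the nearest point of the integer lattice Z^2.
(-5, -4)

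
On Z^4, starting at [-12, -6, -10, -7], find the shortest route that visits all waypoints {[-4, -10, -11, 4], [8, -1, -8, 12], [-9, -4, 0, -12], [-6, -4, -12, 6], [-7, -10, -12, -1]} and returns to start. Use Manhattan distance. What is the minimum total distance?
136
(one optimal route: (-12, -6, -10, -7) → (-9, -4, 0, -12) → (8, -1, -8, 12) → (-6, -4, -12, 6) → (-4, -10, -11, 4) → (-7, -10, -12, -1) → (-12, -6, -10, -7))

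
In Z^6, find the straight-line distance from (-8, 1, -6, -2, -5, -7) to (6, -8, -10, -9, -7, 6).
22.6936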